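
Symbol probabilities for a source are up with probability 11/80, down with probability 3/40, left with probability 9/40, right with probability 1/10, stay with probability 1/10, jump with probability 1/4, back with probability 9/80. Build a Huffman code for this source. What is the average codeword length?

2.7 bits/symbol

Repeatedly combine the two least-probable nodes; the expected code length is the sum of the merged weights.
merge 3/40 + 1/10 → 7/40
merge 1/10 + 9/80 → 17/80
merge 11/80 + 7/40 → 5/16
merge 17/80 + 9/40 → 7/16
merge 1/4 + 5/16 → 9/16
merge 7/16 + 9/16 → 1
L = 7/40 + 17/80 + 5/16 + 7/16 + 9/16 + 1 = 27/10 = 2.7 bits/symbol.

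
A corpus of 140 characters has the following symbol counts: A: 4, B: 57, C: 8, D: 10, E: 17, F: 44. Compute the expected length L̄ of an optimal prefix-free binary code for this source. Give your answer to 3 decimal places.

2.114 bits/symbol

Probabilities are the counts divided by 140.
Repeatedly combine the two least-probable nodes; the expected code length is the sum of the merged weights.
merge 1/35 + 2/35 → 3/35
merge 1/14 + 3/35 → 11/70
merge 17/140 + 11/70 → 39/140
merge 39/140 + 11/35 → 83/140
merge 57/140 + 83/140 → 1
L = 3/35 + 11/70 + 39/140 + 83/140 + 1 = 74/35 ≈ 2.114 bits/symbol.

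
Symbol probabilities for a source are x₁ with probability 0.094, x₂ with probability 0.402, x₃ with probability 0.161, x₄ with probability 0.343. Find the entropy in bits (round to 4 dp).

H = −Σ pᵢ log₂ pᵢ.
−0.094·log₂(0.094) = 0.3207
−0.402·log₂(0.402) = 0.5285
−0.161·log₂(0.161) = 0.4242
−0.343·log₂(0.343) = 0.5295
Sum ≈ 1.8029 → 1.8029 bits.

1.8029 bits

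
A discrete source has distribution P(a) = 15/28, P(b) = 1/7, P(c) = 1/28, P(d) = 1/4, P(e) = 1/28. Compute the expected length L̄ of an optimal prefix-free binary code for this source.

Repeatedly combine the two least-probable nodes; the expected code length is the sum of the merged weights.
merge 1/28 + 1/28 → 1/14
merge 1/14 + 1/7 → 3/14
merge 3/14 + 1/4 → 13/28
merge 13/28 + 15/28 → 1
L = 1/14 + 3/14 + 13/28 + 1 = 7/4 = 1.75 bits/symbol.

1.75 bits/symbol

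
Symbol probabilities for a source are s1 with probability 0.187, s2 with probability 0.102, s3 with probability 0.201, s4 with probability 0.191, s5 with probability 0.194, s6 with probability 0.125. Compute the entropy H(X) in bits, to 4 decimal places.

2.5437 bits

H = −Σ pᵢ log₂ pᵢ.
−0.187·log₂(0.187) = 0.4523
−0.102·log₂(0.102) = 0.3359
−0.201·log₂(0.201) = 0.4653
−0.191·log₂(0.191) = 0.4562
−0.194·log₂(0.194) = 0.4590
−0.125·log₂(0.125) = 0.3750
Sum ≈ 2.5437 → 2.5437 bits.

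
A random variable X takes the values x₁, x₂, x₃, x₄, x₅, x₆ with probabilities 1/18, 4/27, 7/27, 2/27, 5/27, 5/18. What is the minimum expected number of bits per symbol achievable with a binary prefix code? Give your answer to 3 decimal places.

Repeatedly combine the two least-probable nodes; the expected code length is the sum of the merged weights.
merge 1/18 + 2/27 → 7/54
merge 7/54 + 4/27 → 5/18
merge 5/27 + 7/27 → 4/9
merge 5/18 + 5/18 → 5/9
merge 4/9 + 5/9 → 1
L = 7/54 + 5/18 + 4/9 + 5/9 + 1 = 65/27 ≈ 2.407 bits/symbol.

2.407 bits/symbol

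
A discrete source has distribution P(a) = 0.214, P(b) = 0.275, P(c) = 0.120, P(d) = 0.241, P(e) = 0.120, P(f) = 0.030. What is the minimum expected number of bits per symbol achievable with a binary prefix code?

2.42 bits/symbol

Repeatedly combine the two least-probable nodes; the expected code length is the sum of the merged weights.
merge 3/100 + 3/25 → 3/20
merge 3/25 + 3/20 → 27/100
merge 107/500 + 241/1000 → 91/200
merge 27/100 + 11/40 → 109/200
merge 91/200 + 109/200 → 1
L = 3/20 + 27/100 + 91/200 + 109/200 + 1 = 121/50 = 2.42 bits/symbol.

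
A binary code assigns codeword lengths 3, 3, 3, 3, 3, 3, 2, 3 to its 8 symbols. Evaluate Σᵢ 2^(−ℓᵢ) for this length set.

With common denominator 2^3 = 8: Σ 2^(−ℓᵢ) = 1/8 + 1/8 + 1/8 + 1/8 + 1/8 + 1/8 + 2/8 + 1/8 = 9/8 = 1.125.

1.125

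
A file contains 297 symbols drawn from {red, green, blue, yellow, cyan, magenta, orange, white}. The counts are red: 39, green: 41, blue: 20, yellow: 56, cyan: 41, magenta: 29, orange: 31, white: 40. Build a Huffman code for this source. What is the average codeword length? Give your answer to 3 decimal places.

Probabilities are the counts divided by 297.
Repeatedly combine the two least-probable nodes; the expected code length is the sum of the merged weights.
merge 20/297 + 29/297 → 49/297
merge 31/297 + 13/99 → 70/297
merge 40/297 + 41/297 → 3/11
merge 41/297 + 49/297 → 10/33
merge 56/297 + 70/297 → 14/33
merge 3/11 + 10/33 → 19/33
merge 14/33 + 19/33 → 1
L = 49/297 + 70/297 + 3/11 + 10/33 + 14/33 + 19/33 + 1 = 884/297 ≈ 2.976 bits/symbol.

2.976 bits/symbol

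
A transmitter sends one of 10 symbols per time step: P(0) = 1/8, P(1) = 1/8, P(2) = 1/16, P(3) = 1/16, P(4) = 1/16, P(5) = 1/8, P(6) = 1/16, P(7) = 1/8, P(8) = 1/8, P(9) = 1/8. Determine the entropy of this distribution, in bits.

3.25 bits

Each probability is a power of 1/2, so log₂(1/p) is an integer.
H = Σ p·log₂(1/p) = 1/8·3 + 1/8·3 + 1/16·4 + 1/16·4 + 1/16·4 + 1/8·3 + 1/16·4 + 1/8·3 + 1/8·3 + 1/8·3 = 3.25 bits.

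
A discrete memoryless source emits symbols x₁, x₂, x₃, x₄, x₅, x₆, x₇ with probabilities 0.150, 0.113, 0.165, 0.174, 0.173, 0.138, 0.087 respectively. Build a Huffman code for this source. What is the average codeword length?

2.826 bits/symbol

Repeatedly combine the two least-probable nodes; the expected code length is the sum of the merged weights.
merge 87/1000 + 113/1000 → 1/5
merge 69/500 + 3/20 → 36/125
merge 33/200 + 173/1000 → 169/500
merge 87/500 + 1/5 → 187/500
merge 36/125 + 169/500 → 313/500
merge 187/500 + 313/500 → 1
L = 1/5 + 36/125 + 169/500 + 187/500 + 313/500 + 1 = 1413/500 = 2.826 bits/symbol.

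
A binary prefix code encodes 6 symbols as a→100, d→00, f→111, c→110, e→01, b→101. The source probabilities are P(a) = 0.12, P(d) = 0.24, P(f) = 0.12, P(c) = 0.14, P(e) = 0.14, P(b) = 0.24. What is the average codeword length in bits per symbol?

L̄ = Σ pᵢ·ℓᵢ = 0.12·3 + 0.24·2 + 0.12·3 + 0.14·3 + 0.14·2 + 0.24·3 = 2.62 bits/symbol.

2.62 bits/symbol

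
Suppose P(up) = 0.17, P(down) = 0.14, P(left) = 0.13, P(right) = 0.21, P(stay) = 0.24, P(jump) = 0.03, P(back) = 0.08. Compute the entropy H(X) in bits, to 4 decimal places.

H = −Σ pᵢ log₂ pᵢ.
−0.17·log₂(0.17) = 0.4346
−0.14·log₂(0.14) = 0.3971
−0.13·log₂(0.13) = 0.3826
−0.21·log₂(0.21) = 0.4728
−0.24·log₂(0.24) = 0.4941
−0.03·log₂(0.03) = 0.1518
−0.08·log₂(0.08) = 0.2915
Sum ≈ 2.6246 → 2.6246 bits.

2.6246 bits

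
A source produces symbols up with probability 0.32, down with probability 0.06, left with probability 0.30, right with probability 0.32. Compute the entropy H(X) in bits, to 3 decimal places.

1.817 bits

H = −Σ pᵢ log₂ pᵢ.
−0.32·log₂(0.32) = 0.5260
−0.06·log₂(0.06) = 0.2435
−0.30·log₂(0.30) = 0.5211
−0.32·log₂(0.32) = 0.5260
Sum ≈ 1.8167 → 1.817 bits.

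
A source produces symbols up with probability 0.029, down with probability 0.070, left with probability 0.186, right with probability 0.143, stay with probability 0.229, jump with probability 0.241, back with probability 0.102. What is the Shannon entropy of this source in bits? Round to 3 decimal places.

2.587 bits

H = −Σ pᵢ log₂ pᵢ.
−0.029·log₂(0.029) = 0.1481
−0.070·log₂(0.070) = 0.2686
−0.186·log₂(0.186) = 0.4514
−0.143·log₂(0.143) = 0.4012
−0.229·log₂(0.229) = 0.4870
−0.241·log₂(0.241) = 0.4947
−0.102·log₂(0.102) = 0.3359
Sum ≈ 2.5869 → 2.587 bits.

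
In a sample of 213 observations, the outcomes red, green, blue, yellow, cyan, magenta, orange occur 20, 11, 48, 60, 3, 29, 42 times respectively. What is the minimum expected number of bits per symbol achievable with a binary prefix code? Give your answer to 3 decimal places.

Probabilities are the counts divided by 213.
Repeatedly combine the two least-probable nodes; the expected code length is the sum of the merged weights.
merge 1/71 + 11/213 → 14/213
merge 14/213 + 20/213 → 34/213
merge 29/213 + 34/213 → 21/71
merge 14/71 + 16/71 → 30/71
merge 20/71 + 21/71 → 41/71
merge 30/71 + 41/71 → 1
L = 14/213 + 34/213 + 21/71 + 30/71 + 41/71 + 1 = 179/71 ≈ 2.521 bits/symbol.

2.521 bits/symbol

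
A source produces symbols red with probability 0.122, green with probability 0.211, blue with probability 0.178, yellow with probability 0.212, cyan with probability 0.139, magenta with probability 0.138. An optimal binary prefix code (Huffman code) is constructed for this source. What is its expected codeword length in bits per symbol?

Repeatedly combine the two least-probable nodes; the expected code length is the sum of the merged weights.
merge 61/500 + 69/500 → 13/50
merge 139/1000 + 89/500 → 317/1000
merge 211/1000 + 53/250 → 423/1000
merge 13/50 + 317/1000 → 577/1000
merge 423/1000 + 577/1000 → 1
L = 13/50 + 317/1000 + 423/1000 + 577/1000 + 1 = 2577/1000 = 2.577 bits/symbol.

2.577 bits/symbol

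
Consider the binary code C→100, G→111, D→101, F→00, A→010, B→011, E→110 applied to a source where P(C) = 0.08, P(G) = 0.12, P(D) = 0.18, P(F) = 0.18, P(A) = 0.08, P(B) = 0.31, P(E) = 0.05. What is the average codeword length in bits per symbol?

2.82 bits/symbol

L̄ = Σ pᵢ·ℓᵢ = 0.08·3 + 0.12·3 + 0.18·3 + 0.18·2 + 0.08·3 + 0.31·3 + 0.05·3 = 2.82 bits/symbol.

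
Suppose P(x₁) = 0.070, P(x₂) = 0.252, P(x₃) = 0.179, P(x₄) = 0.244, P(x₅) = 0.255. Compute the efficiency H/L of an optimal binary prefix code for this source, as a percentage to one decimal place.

98.4%

Entropy H = −Σ p log₂ p ≈ 2.2132 bits.
Huffman merges: 7/100+179/1000→249/1000; 61/250+249/1000→493/1000; 63/250+51/200→507/1000; 493/1000+507/1000→1. L = 2249/1000 ≈ 2.2490.
Efficiency = H/L = 2.2132/2.2490 = 98.4%.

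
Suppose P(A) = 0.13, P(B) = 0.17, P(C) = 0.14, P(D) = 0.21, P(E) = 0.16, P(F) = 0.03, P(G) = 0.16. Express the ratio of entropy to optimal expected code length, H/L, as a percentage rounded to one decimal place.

96.6%

Entropy H = −Σ p log₂ p ≈ 2.6850 bits.
Huffman merges: 3/100+13/100→4/25; 7/50+4/25→3/10; 4/25+4/25→8/25; 17/100+21/100→19/50; 3/10+8/25→31/50; 19/50+31/50→1. L = 139/50 ≈ 2.7800.
Efficiency = H/L = 2.6850/2.7800 = 96.6%.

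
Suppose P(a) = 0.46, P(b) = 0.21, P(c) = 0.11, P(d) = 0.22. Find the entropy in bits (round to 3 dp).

H = −Σ pᵢ log₂ pᵢ.
−0.46·log₂(0.46) = 0.5153
−0.21·log₂(0.21) = 0.4728
−0.11·log₂(0.11) = 0.3503
−0.22·log₂(0.22) = 0.4806
Sum ≈ 1.8190 → 1.819 bits.

1.819 bits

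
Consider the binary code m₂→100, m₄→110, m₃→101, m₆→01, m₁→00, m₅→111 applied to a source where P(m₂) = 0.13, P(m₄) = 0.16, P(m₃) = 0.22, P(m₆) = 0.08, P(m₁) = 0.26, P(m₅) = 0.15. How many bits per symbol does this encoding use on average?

L̄ = Σ pᵢ·ℓᵢ = 0.13·3 + 0.16·3 + 0.22·3 + 0.08·2 + 0.26·2 + 0.15·3 = 2.66 bits/symbol.

2.66 bits/symbol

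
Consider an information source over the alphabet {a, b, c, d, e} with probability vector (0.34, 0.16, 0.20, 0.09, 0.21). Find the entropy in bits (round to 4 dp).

H = −Σ pᵢ log₂ pᵢ.
−0.34·log₂(0.34) = 0.5292
−0.16·log₂(0.16) = 0.4230
−0.20·log₂(0.20) = 0.4644
−0.09·log₂(0.09) = 0.3127
−0.21·log₂(0.21) = 0.4728
Sum ≈ 2.2021 → 2.2021 bits.

2.2021 bits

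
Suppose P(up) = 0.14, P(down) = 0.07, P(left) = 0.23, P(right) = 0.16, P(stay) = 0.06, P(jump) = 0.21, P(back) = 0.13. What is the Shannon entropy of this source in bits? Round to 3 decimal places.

2.675 bits

H = −Σ pᵢ log₂ pᵢ.
−0.14·log₂(0.14) = 0.3971
−0.07·log₂(0.07) = 0.2686
−0.23·log₂(0.23) = 0.4877
−0.16·log₂(0.16) = 0.4230
−0.06·log₂(0.06) = 0.2435
−0.21·log₂(0.21) = 0.4728
−0.13·log₂(0.13) = 0.3826
Sum ≈ 2.6754 → 2.675 bits.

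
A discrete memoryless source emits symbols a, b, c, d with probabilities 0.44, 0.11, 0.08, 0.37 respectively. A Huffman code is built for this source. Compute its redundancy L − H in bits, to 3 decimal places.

0.056 bits

Entropy H = −Σ p log₂ p ≈ 1.6937 bits.
Huffman merges: 2/25+11/100→19/100; 19/100+37/100→14/25; 11/25+14/25→1. L = 7/4 ≈ 1.7500.
L − H = 1.7500 − 1.6937 = 0.056 bits.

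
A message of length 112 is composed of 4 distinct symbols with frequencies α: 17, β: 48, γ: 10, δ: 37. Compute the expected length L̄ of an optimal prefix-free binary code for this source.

1.8125 bits/symbol

Probabilities are the counts divided by 112.
Repeatedly combine the two least-probable nodes; the expected code length is the sum of the merged weights.
merge 5/56 + 17/112 → 27/112
merge 27/112 + 37/112 → 4/7
merge 3/7 + 4/7 → 1
L = 27/112 + 4/7 + 1 = 29/16 = 1.8125 bits/symbol.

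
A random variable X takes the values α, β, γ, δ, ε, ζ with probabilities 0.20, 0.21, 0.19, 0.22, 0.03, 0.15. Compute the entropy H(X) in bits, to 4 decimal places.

H = −Σ pᵢ log₂ pᵢ.
−0.20·log₂(0.20) = 0.4644
−0.21·log₂(0.21) = 0.4728
−0.19·log₂(0.19) = 0.4552
−0.22·log₂(0.22) = 0.4806
−0.03·log₂(0.03) = 0.1518
−0.15·log₂(0.15) = 0.4105
Sum ≈ 2.4353 → 2.4353 bits.

2.4353 bits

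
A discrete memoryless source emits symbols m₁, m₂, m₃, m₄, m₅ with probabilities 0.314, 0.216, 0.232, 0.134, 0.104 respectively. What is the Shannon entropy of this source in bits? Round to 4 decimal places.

H = −Σ pᵢ log₂ pᵢ.
−0.314·log₂(0.314) = 0.5247
−0.216·log₂(0.216) = 0.4776
−0.232·log₂(0.232) = 0.4890
−0.134·log₂(0.134) = 0.3886
−0.104·log₂(0.104) = 0.3396
Sum ≈ 2.2195 → 2.2195 bits.

2.2195 bits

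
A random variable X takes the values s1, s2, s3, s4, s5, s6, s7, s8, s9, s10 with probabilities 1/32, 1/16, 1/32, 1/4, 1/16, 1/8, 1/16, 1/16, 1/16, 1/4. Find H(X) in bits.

Each probability is a power of 1/2, so log₂(1/p) is an integer.
H = Σ p·log₂(1/p) = 1/32·5 + 1/16·4 + 1/32·5 + 1/4·2 + 1/16·4 + 1/8·3 + 1/16·4 + 1/16·4 + 1/16·4 + 1/4·2 = 2.9375 bits.

2.9375 bits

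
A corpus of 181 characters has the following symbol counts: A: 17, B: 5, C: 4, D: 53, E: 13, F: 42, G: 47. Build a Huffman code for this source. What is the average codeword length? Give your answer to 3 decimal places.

2.387 bits/symbol

Probabilities are the counts divided by 181.
Repeatedly combine the two least-probable nodes; the expected code length is the sum of the merged weights.
merge 4/181 + 5/181 → 9/181
merge 9/181 + 13/181 → 22/181
merge 17/181 + 22/181 → 39/181
merge 39/181 + 42/181 → 81/181
merge 47/181 + 53/181 → 100/181
merge 81/181 + 100/181 → 1
L = 9/181 + 22/181 + 39/181 + 81/181 + 100/181 + 1 = 432/181 ≈ 2.387 bits/symbol.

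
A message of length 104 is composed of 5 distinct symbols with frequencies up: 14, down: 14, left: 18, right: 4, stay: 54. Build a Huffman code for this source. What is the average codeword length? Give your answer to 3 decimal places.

Probabilities are the counts divided by 104.
Repeatedly combine the two least-probable nodes; the expected code length is the sum of the merged weights.
merge 1/26 + 7/52 → 9/52
merge 7/52 + 9/52 → 4/13
merge 9/52 + 4/13 → 25/52
merge 25/52 + 27/52 → 1
L = 9/52 + 4/13 + 25/52 + 1 = 51/26 ≈ 1.962 bits/symbol.

1.962 bits/symbol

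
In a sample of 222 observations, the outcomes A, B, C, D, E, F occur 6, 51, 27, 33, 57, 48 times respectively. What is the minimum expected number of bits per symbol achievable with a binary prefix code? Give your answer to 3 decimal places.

Probabilities are the counts divided by 222.
Repeatedly combine the two least-probable nodes; the expected code length is the sum of the merged weights.
merge 1/37 + 9/74 → 11/74
merge 11/74 + 11/74 → 11/37
merge 8/37 + 17/74 → 33/74
merge 19/74 + 11/37 → 41/74
merge 33/74 + 41/74 → 1
L = 11/74 + 11/37 + 33/74 + 41/74 + 1 = 181/74 ≈ 2.446 bits/symbol.

2.446 bits/symbol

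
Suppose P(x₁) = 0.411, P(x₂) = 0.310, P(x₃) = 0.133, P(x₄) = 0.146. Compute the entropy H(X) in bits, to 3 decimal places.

1.843 bits

H = −Σ pᵢ log₂ pᵢ.
−0.411·log₂(0.411) = 0.5272
−0.310·log₂(0.310) = 0.5238
−0.133·log₂(0.133) = 0.3871
−0.146·log₂(0.146) = 0.4053
Sum ≈ 1.8434 → 1.843 bits.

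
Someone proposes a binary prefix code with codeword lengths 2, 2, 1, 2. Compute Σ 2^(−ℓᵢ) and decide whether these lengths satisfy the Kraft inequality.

With common denominator 2^2 = 4: Σ 2^(−ℓᵢ) = 1/4 + 1/4 + 2/4 + 1/4 = 5/4 = 1.25.
Kraft's inequality requires Σ ≤ 1; here Σ = 1.25 > 1, so no such prefix code exists.

1.25; no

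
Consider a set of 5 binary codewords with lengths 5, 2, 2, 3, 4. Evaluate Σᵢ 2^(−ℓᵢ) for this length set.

With common denominator 2^5 = 32: Σ 2^(−ℓᵢ) = 1/32 + 8/32 + 8/32 + 4/32 + 2/32 = 23/32 = 0.71875.

0.71875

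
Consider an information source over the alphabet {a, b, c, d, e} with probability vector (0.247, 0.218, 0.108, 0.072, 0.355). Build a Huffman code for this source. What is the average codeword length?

2.18 bits/symbol

Repeatedly combine the two least-probable nodes; the expected code length is the sum of the merged weights.
merge 9/125 + 27/250 → 9/50
merge 9/50 + 109/500 → 199/500
merge 247/1000 + 71/200 → 301/500
merge 199/500 + 301/500 → 1
L = 9/50 + 199/500 + 301/500 + 1 = 109/50 = 2.18 bits/symbol.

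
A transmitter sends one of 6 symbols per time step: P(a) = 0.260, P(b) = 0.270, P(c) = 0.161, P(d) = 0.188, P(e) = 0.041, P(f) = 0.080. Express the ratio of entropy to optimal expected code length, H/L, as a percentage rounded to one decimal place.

Entropy H = −Σ p log₂ p ≈ 2.3733 bits.
Huffman merges: 41/1000+2/25→121/1000; 121/1000+161/1000→141/500; 47/250+13/50→56/125; 27/100+141/500→69/125; 56/125+69/125→1. L = 2403/1000 ≈ 2.4030.
Efficiency = H/L = 2.3733/2.4030 = 98.8%.

98.8%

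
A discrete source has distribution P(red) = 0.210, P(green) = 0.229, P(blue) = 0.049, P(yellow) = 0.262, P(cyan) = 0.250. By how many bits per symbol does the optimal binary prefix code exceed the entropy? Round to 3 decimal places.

0.080 bits

Entropy H = −Σ p log₂ p ≈ 2.1793 bits.
Huffman merges: 49/1000+21/100→259/1000; 229/1000+1/4→479/1000; 259/1000+131/500→521/1000; 479/1000+521/1000→1. L = 2259/1000 ≈ 2.2590.
L − H = 2.2590 − 2.1793 = 0.080 bits.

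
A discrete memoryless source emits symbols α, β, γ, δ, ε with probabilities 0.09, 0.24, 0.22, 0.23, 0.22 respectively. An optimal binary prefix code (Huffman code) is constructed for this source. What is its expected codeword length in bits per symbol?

Repeatedly combine the two least-probable nodes; the expected code length is the sum of the merged weights.
merge 9/100 + 11/50 → 31/100
merge 11/50 + 23/100 → 9/20
merge 6/25 + 31/100 → 11/20
merge 9/20 + 11/20 → 1
L = 31/100 + 9/20 + 11/20 + 1 = 231/100 = 2.31 bits/symbol.

2.31 bits/symbol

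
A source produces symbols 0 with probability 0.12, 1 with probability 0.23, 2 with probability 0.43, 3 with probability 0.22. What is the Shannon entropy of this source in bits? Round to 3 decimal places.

H = −Σ pᵢ log₂ pᵢ.
−0.12·log₂(0.12) = 0.3671
−0.23·log₂(0.23) = 0.4877
−0.43·log₂(0.43) = 0.5236
−0.22·log₂(0.22) = 0.4806
Sum ≈ 1.8589 → 1.859 bits.

1.859 bits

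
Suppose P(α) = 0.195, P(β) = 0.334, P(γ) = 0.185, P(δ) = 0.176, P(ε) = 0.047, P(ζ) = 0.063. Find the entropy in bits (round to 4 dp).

H = −Σ pᵢ log₂ pᵢ.
−0.195·log₂(0.195) = 0.4599
−0.334·log₂(0.334) = 0.5284
−0.185·log₂(0.185) = 0.4504
−0.176·log₂(0.176) = 0.4411
−0.047·log₂(0.047) = 0.2073
−0.063·log₂(0.063) = 0.2513
Sum ≈ 2.3384 → 2.3384 bits.

2.3384 bits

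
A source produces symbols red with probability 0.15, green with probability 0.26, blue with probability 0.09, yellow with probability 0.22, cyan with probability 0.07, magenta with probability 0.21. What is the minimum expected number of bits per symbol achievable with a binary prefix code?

2.47 bits/symbol

Repeatedly combine the two least-probable nodes; the expected code length is the sum of the merged weights.
merge 7/100 + 9/100 → 4/25
merge 3/20 + 4/25 → 31/100
merge 21/100 + 11/50 → 43/100
merge 13/50 + 31/100 → 57/100
merge 43/100 + 57/100 → 1
L = 4/25 + 31/100 + 43/100 + 57/100 + 1 = 247/100 = 2.47 bits/symbol.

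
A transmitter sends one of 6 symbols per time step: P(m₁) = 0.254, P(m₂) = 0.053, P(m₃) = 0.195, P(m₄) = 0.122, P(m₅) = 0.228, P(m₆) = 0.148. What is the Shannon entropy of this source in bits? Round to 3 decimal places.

H = −Σ pᵢ log₂ pᵢ.
−0.254·log₂(0.254) = 0.5022
−0.053·log₂(0.053) = 0.2246
−0.195·log₂(0.195) = 0.4599
−0.122·log₂(0.122) = 0.3703
−0.228·log₂(0.228) = 0.4863
−0.148·log₂(0.148) = 0.4079
Sum ≈ 2.4512 → 2.451 bits.

2.451 bits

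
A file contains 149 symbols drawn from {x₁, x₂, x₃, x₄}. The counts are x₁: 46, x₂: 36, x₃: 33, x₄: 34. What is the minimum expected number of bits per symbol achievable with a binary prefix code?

2 bits/symbol

Probabilities are the counts divided by 149.
Repeatedly combine the two least-probable nodes; the expected code length is the sum of the merged weights.
merge 33/149 + 34/149 → 67/149
merge 36/149 + 46/149 → 82/149
merge 67/149 + 82/149 → 1
L = 67/149 + 82/149 + 1 = 2 bits/symbol.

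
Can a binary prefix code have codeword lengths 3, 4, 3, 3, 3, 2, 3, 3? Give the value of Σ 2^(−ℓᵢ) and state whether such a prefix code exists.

With common denominator 2^4 = 16: Σ 2^(−ℓᵢ) = 2/16 + 1/16 + 2/16 + 2/16 + 2/16 + 4/16 + 2/16 + 2/16 = 17/16 = 1.0625.
Kraft's inequality requires Σ ≤ 1; here Σ = 1.0625 > 1, so no such prefix code exists.

1.0625; no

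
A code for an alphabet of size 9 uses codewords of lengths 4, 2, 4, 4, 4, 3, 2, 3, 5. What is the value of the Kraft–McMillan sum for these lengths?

1.03125

With common denominator 2^5 = 32: Σ 2^(−ℓᵢ) = 2/32 + 8/32 + 2/32 + 2/32 + 2/32 + 4/32 + 8/32 + 4/32 + 1/32 = 33/32 = 1.03125.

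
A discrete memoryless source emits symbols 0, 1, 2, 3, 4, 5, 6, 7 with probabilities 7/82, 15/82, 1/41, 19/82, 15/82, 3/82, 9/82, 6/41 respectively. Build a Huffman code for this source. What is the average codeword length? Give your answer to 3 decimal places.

Repeatedly combine the two least-probable nodes; the expected code length is the sum of the merged weights.
merge 1/41 + 3/82 → 5/82
merge 5/82 + 7/82 → 6/41
merge 9/82 + 6/41 → 21/82
merge 6/41 + 15/82 → 27/82
merge 15/82 + 19/82 → 17/41
merge 21/82 + 27/82 → 24/41
merge 17/41 + 24/41 → 1
L = 5/82 + 6/41 + 21/82 + 27/82 + 17/41 + 24/41 + 1 = 229/82 ≈ 2.793 bits/symbol.

2.793 bits/symbol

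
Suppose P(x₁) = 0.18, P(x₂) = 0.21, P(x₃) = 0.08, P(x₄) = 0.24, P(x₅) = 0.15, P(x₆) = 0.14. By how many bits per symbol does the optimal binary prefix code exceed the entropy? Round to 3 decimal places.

Entropy H = −Σ p log₂ p ≈ 2.5114 bits.
Huffman merges: 2/25+7/50→11/50; 3/20+9/50→33/100; 21/100+11/50→43/100; 6/25+33/100→57/100; 43/100+57/100→1. L = 51/20 ≈ 2.5500.
L − H = 2.5500 − 2.5114 = 0.039 bits.

0.039 bits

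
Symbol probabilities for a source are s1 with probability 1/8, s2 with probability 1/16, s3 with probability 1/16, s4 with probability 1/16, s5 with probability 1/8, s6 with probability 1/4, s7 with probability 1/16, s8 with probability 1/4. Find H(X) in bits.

Each probability is a power of 1/2, so log₂(1/p) is an integer.
H = Σ p·log₂(1/p) = 1/8·3 + 1/16·4 + 1/16·4 + 1/16·4 + 1/8·3 + 1/4·2 + 1/16·4 + 1/4·2 = 2.75 bits.

2.75 bits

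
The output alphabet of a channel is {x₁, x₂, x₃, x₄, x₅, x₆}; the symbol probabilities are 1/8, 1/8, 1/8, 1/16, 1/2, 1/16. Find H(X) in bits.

2.125 bits

Each probability is a power of 1/2, so log₂(1/p) is an integer.
H = Σ p·log₂(1/p) = 1/8·3 + 1/8·3 + 1/8·3 + 1/16·4 + 1/2·1 + 1/16·4 = 2.125 bits.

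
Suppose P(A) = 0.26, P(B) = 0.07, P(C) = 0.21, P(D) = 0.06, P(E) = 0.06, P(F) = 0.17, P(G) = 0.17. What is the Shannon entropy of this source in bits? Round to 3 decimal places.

2.603 bits

H = −Σ pᵢ log₂ pᵢ.
−0.26·log₂(0.26) = 0.5053
−0.07·log₂(0.07) = 0.2686
−0.21·log₂(0.21) = 0.4728
−0.06·log₂(0.06) = 0.2435
−0.06·log₂(0.06) = 0.2435
−0.17·log₂(0.17) = 0.4346
−0.17·log₂(0.17) = 0.4346
Sum ≈ 2.6029 → 2.603 bits.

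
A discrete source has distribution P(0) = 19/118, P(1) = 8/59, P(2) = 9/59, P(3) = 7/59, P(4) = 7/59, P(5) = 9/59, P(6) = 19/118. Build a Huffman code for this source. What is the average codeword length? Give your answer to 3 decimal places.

Repeatedly combine the two least-probable nodes; the expected code length is the sum of the merged weights.
merge 7/59 + 7/59 → 14/59
merge 8/59 + 9/59 → 17/59
merge 9/59 + 19/118 → 37/118
merge 19/118 + 14/59 → 47/118
merge 17/59 + 37/118 → 71/118
merge 47/118 + 71/118 → 1
L = 14/59 + 17/59 + 37/118 + 47/118 + 71/118 + 1 = 335/118 ≈ 2.839 bits/symbol.

2.839 bits/symbol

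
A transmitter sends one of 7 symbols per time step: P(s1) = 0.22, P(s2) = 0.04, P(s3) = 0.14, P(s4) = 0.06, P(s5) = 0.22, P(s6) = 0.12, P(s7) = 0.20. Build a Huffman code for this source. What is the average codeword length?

Repeatedly combine the two least-probable nodes; the expected code length is the sum of the merged weights.
merge 1/25 + 3/50 → 1/10
merge 1/10 + 3/25 → 11/50
merge 7/50 + 1/5 → 17/50
merge 11/50 + 11/50 → 11/25
merge 11/50 + 17/50 → 14/25
merge 11/25 + 14/25 → 1
L = 1/10 + 11/50 + 17/50 + 11/25 + 14/25 + 1 = 133/50 = 2.66 bits/symbol.

2.66 bits/symbol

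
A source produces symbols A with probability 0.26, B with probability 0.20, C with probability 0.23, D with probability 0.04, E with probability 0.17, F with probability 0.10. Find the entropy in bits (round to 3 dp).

H = −Σ pᵢ log₂ pᵢ.
−0.26·log₂(0.26) = 0.5053
−0.20·log₂(0.20) = 0.4644
−0.23·log₂(0.23) = 0.4877
−0.04·log₂(0.04) = 0.1858
−0.17·log₂(0.17) = 0.4346
−0.10·log₂(0.10) = 0.3322
Sum ≈ 2.4099 → 2.410 bits.

2.410 bits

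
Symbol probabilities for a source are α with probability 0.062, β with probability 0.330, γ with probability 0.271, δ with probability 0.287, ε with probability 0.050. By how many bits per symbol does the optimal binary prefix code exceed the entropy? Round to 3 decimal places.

Entropy H = −Σ p log₂ p ≈ 2.0200 bits.
Huffman merges: 1/20+31/500→14/125; 14/125+271/1000→383/1000; 287/1000+33/100→617/1000; 383/1000+617/1000→1. L = 264/125 ≈ 2.1120.
L − H = 2.1120 − 2.0200 = 0.092 bits.

0.092 bits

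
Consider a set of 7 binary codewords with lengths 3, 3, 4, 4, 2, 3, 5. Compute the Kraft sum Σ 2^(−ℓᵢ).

0.78125

With common denominator 2^5 = 32: Σ 2^(−ℓᵢ) = 4/32 + 4/32 + 2/32 + 2/32 + 8/32 + 4/32 + 1/32 = 25/32 = 0.78125.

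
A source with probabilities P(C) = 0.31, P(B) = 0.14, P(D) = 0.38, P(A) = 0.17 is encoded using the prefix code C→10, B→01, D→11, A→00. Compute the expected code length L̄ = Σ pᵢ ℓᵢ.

2 bits/symbol

L̄ = Σ pᵢ·ℓᵢ = 0.31·2 + 0.14·2 + 0.38·2 + 0.17·2 = 2 bits/symbol.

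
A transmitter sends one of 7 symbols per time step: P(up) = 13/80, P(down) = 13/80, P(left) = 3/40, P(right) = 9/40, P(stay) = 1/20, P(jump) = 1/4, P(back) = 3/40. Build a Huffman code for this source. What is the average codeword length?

2.65 bits/symbol

Repeatedly combine the two least-probable nodes; the expected code length is the sum of the merged weights.
merge 1/20 + 3/40 → 1/8
merge 3/40 + 1/8 → 1/5
merge 13/80 + 13/80 → 13/40
merge 1/5 + 9/40 → 17/40
merge 1/4 + 13/40 → 23/40
merge 17/40 + 23/40 → 1
L = 1/8 + 1/5 + 13/40 + 17/40 + 23/40 + 1 = 53/20 = 2.65 bits/symbol.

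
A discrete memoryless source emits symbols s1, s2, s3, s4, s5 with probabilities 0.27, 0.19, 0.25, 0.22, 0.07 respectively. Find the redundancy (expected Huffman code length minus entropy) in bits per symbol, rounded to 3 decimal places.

Entropy H = −Σ p log₂ p ≈ 2.2144 bits.
Huffman merges: 7/100+19/100→13/50; 11/50+1/4→47/100; 13/50+27/100→53/100; 47/100+53/100→1. L = 113/50 ≈ 2.2600.
L − H = 2.2600 − 2.2144 = 0.046 bits.

0.046 bits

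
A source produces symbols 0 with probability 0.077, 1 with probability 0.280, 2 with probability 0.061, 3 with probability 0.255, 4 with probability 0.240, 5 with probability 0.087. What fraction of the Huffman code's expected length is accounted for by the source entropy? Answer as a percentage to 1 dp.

Entropy H = −Σ p log₂ p ≈ 2.3485 bits.
Huffman merges: 61/1000+77/1000→69/500; 87/1000+69/500→9/40; 9/40+6/25→93/200; 51/200+7/25→107/200; 93/200+107/200→1. L = 2363/1000 ≈ 2.3630.
Efficiency = H/L = 2.3485/2.3630 = 99.4%.

99.4%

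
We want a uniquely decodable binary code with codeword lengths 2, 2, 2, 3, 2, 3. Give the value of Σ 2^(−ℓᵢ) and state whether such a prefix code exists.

1.25; no

With common denominator 2^3 = 8: Σ 2^(−ℓᵢ) = 2/8 + 2/8 + 2/8 + 1/8 + 2/8 + 1/8 = 10/8 = 1.25.
Kraft's inequality requires Σ ≤ 1; here Σ = 1.25 > 1, so no such prefix code exists.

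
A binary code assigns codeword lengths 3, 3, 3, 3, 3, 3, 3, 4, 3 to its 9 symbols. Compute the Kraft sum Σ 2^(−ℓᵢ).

With common denominator 2^4 = 16: Σ 2^(−ℓᵢ) = 2/16 + 2/16 + 2/16 + 2/16 + 2/16 + 2/16 + 2/16 + 1/16 + 2/16 = 17/16 = 1.0625.

1.0625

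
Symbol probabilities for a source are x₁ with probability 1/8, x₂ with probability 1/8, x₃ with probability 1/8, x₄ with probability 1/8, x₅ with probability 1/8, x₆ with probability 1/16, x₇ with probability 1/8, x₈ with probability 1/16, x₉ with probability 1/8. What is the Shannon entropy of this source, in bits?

Each probability is a power of 1/2, so log₂(1/p) is an integer.
H = Σ p·log₂(1/p) = 1/8·3 + 1/8·3 + 1/8·3 + 1/8·3 + 1/8·3 + 1/16·4 + 1/8·3 + 1/16·4 + 1/8·3 = 3.125 bits.

3.125 bits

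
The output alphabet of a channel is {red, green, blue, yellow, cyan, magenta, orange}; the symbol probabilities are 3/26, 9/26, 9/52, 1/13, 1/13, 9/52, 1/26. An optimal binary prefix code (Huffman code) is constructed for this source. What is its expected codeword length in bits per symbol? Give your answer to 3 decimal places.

2.596 bits/symbol

Repeatedly combine the two least-probable nodes; the expected code length is the sum of the merged weights.
merge 1/26 + 1/13 → 3/26
merge 1/13 + 3/26 → 5/26
merge 3/26 + 9/52 → 15/52
merge 9/52 + 5/26 → 19/52
merge 15/52 + 9/26 → 33/52
merge 19/52 + 33/52 → 1
L = 3/26 + 5/26 + 15/52 + 19/52 + 33/52 + 1 = 135/52 ≈ 2.596 bits/symbol.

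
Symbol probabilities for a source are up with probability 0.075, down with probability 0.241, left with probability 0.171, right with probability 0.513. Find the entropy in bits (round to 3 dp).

H = −Σ pᵢ log₂ pᵢ.
−0.075·log₂(0.075) = 0.2803
−0.241·log₂(0.241) = 0.4947
−0.171·log₂(0.171) = 0.4357
−0.513·log₂(0.513) = 0.4940
Sum ≈ 1.7047 → 1.705 bits.

1.705 bits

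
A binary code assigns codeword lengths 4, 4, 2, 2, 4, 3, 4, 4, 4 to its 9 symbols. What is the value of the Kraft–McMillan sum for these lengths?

1

With common denominator 2^4 = 16: Σ 2^(−ℓᵢ) = 1/16 + 1/16 + 4/16 + 4/16 + 1/16 + 2/16 + 1/16 + 1/16 + 1/16 = 16/16 = 1.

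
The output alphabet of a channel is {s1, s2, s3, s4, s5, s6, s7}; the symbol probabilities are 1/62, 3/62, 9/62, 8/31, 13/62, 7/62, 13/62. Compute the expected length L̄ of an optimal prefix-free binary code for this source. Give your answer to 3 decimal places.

2.565 bits/symbol

Repeatedly combine the two least-probable nodes; the expected code length is the sum of the merged weights.
merge 1/62 + 3/62 → 2/31
merge 2/31 + 7/62 → 11/62
merge 9/62 + 11/62 → 10/31
merge 13/62 + 13/62 → 13/31
merge 8/31 + 10/31 → 18/31
merge 13/31 + 18/31 → 1
L = 2/31 + 11/62 + 10/31 + 13/31 + 18/31 + 1 = 159/62 ≈ 2.565 bits/symbol.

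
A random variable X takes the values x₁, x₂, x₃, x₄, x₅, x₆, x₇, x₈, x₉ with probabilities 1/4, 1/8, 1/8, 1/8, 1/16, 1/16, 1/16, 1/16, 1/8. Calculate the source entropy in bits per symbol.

3 bits

Each probability is a power of 1/2, so log₂(1/p) is an integer.
H = Σ p·log₂(1/p) = 1/4·2 + 1/8·3 + 1/8·3 + 1/8·3 + 1/16·4 + 1/16·4 + 1/16·4 + 1/16·4 + 1/8·3 = 3 bits.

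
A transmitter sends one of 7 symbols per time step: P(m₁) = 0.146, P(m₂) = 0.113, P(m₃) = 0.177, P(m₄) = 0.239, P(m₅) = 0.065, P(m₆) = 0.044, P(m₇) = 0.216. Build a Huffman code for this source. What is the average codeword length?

Repeatedly combine the two least-probable nodes; the expected code length is the sum of the merged weights.
merge 11/250 + 13/200 → 109/1000
merge 109/1000 + 113/1000 → 111/500
merge 73/500 + 177/1000 → 323/1000
merge 27/125 + 111/500 → 219/500
merge 239/1000 + 323/1000 → 281/500
merge 219/500 + 281/500 → 1
L = 109/1000 + 111/500 + 323/1000 + 219/500 + 281/500 + 1 = 1327/500 = 2.654 bits/symbol.

2.654 bits/symbol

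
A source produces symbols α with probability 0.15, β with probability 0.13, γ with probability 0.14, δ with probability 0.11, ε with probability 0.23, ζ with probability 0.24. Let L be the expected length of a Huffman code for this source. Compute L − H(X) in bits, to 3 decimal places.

0.008 bits

Entropy H = −Σ p log₂ p ≈ 2.5224 bits.
Huffman merges: 11/100+13/100→6/25; 7/50+3/20→29/100; 23/100+6/25→47/100; 6/25+29/100→53/100; 47/100+53/100→1. L = 253/100 ≈ 2.5300.
L − H = 2.5300 − 2.5224 = 0.008 bits.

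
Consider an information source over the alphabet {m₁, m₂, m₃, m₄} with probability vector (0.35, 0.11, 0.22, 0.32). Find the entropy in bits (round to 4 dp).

1.8870 bits

H = −Σ pᵢ log₂ pᵢ.
−0.35·log₂(0.35) = 0.5301
−0.11·log₂(0.11) = 0.3503
−0.22·log₂(0.22) = 0.4806
−0.32·log₂(0.32) = 0.5260
Sum ≈ 1.8870 → 1.8870 bits.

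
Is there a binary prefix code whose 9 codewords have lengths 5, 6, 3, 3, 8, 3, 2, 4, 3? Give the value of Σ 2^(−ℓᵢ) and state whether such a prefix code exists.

With common denominator 2^8 = 256: Σ 2^(−ℓᵢ) = 8/256 + 4/256 + 32/256 + 32/256 + 1/256 + 32/256 + 64/256 + 16/256 + 32/256 = 221/256 = 0.86328125.
Kraft's inequality requires Σ ≤ 1; here Σ = 0.86328125 ≤ 1, so such a prefix code exists.

0.86328125; yes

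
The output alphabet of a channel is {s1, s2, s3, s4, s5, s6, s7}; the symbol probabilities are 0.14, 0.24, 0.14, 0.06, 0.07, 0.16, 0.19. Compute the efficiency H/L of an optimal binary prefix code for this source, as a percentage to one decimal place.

99.2%

Entropy H = −Σ p log₂ p ≈ 2.6787 bits.
Huffman merges: 3/50+7/100→13/100; 13/100+7/50→27/100; 7/50+4/25→3/10; 19/100+6/25→43/100; 27/100+3/10→57/100; 43/100+57/100→1. L = 27/10 ≈ 2.7000.
Efficiency = H/L = 2.6787/2.7000 = 99.2%.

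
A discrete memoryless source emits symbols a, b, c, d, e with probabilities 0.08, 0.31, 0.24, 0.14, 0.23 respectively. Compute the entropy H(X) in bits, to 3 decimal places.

2.194 bits

H = −Σ pᵢ log₂ pᵢ.
−0.08·log₂(0.08) = 0.2915
−0.31·log₂(0.31) = 0.5238
−0.24·log₂(0.24) = 0.4941
−0.14·log₂(0.14) = 0.3971
−0.23·log₂(0.23) = 0.4877
Sum ≈ 2.1942 → 2.194 bits.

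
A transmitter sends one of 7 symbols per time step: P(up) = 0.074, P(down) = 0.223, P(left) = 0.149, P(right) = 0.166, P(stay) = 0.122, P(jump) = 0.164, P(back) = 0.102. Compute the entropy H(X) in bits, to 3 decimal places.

2.734 bits

H = −Σ pᵢ log₂ pᵢ.
−0.074·log₂(0.074) = 0.2780
−0.223·log₂(0.223) = 0.4828
−0.149·log₂(0.149) = 0.4092
−0.166·log₂(0.166) = 0.4301
−0.122·log₂(0.122) = 0.3703
−0.164·log₂(0.164) = 0.4278
−0.102·log₂(0.102) = 0.3359
Sum ≈ 2.7340 → 2.734 bits.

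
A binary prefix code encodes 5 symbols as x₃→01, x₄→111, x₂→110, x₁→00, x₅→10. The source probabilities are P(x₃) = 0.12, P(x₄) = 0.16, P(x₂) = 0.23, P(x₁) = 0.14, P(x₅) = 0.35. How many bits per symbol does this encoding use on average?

L̄ = Σ pᵢ·ℓᵢ = 0.12·2 + 0.16·3 + 0.23·3 + 0.14·2 + 0.35·2 = 2.39 bits/symbol.

2.39 bits/symbol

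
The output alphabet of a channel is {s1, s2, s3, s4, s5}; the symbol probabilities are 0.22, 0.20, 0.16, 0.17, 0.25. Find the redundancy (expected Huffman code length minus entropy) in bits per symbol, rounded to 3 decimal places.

Entropy H = −Σ p log₂ p ≈ 2.3026 bits.
Huffman merges: 4/25+17/100→33/100; 1/5+11/50→21/50; 1/4+33/100→29/50; 21/50+29/50→1. L = 233/100 ≈ 2.3300.
L − H = 2.3300 − 2.3026 = 0.027 bits.

0.027 bits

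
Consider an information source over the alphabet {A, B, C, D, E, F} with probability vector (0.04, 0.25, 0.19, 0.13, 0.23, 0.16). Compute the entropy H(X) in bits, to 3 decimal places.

H = −Σ pᵢ log₂ pᵢ.
−0.04·log₂(0.04) = 0.1858
−0.25·log₂(0.25) = 0.5000
−0.19·log₂(0.19) = 0.4552
−0.13·log₂(0.13) = 0.3826
−0.23·log₂(0.23) = 0.4877
−0.16·log₂(0.16) = 0.4230
Sum ≈ 2.4343 → 2.434 bits.

2.434 bits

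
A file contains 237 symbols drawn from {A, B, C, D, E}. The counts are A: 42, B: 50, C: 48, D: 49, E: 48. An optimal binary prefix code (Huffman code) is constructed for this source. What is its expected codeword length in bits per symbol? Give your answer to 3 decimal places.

Probabilities are the counts divided by 237.
Repeatedly combine the two least-probable nodes; the expected code length is the sum of the merged weights.
merge 14/79 + 16/79 → 30/79
merge 16/79 + 49/237 → 97/237
merge 50/237 + 30/79 → 140/237
merge 97/237 + 140/237 → 1
L = 30/79 + 97/237 + 140/237 + 1 = 188/79 ≈ 2.380 bits/symbol.

2.380 bits/symbol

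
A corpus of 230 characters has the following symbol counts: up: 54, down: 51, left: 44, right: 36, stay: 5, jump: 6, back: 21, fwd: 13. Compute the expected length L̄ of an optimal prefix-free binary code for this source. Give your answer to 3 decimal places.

Probabilities are the counts divided by 230.
Repeatedly combine the two least-probable nodes; the expected code length is the sum of the merged weights.
merge 1/46 + 3/115 → 11/230
merge 11/230 + 13/230 → 12/115
merge 21/230 + 12/115 → 9/46
merge 18/115 + 22/115 → 8/23
merge 9/46 + 51/230 → 48/115
merge 27/115 + 8/23 → 67/115
merge 48/115 + 67/115 → 1
L = 11/230 + 12/115 + 9/46 + 8/23 + 48/115 + 67/115 + 1 = 62/23 ≈ 2.696 bits/symbol.

2.696 bits/symbol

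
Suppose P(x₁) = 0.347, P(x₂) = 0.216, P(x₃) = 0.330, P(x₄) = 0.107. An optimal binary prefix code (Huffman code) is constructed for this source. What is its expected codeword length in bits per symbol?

1.976 bits/symbol

Repeatedly combine the two least-probable nodes; the expected code length is the sum of the merged weights.
merge 107/1000 + 27/125 → 323/1000
merge 323/1000 + 33/100 → 653/1000
merge 347/1000 + 653/1000 → 1
L = 323/1000 + 653/1000 + 1 = 247/125 = 1.976 bits/symbol.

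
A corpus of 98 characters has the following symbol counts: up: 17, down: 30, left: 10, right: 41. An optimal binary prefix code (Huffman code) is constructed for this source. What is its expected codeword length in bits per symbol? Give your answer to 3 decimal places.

Probabilities are the counts divided by 98.
Repeatedly combine the two least-probable nodes; the expected code length is the sum of the merged weights.
merge 5/49 + 17/98 → 27/98
merge 27/98 + 15/49 → 57/98
merge 41/98 + 57/98 → 1
L = 27/98 + 57/98 + 1 = 13/7 ≈ 1.857 bits/symbol.

1.857 bits/symbol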